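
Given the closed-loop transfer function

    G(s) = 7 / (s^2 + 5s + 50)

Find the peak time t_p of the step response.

t_p ≈ 0.4750 s

Comparing s^2 + 5s + 50 to s^2 + 2ζωₙs + ωₙ²: ωₙ = √50 ≈ 7.071 rad/s and ζ = 5/(2·√50) ≈ 0.3536.
ζωₙ = 5/2 = 2.5, so ω_d = ωₙ√(1−ζ²) = √(ωₙ² − (ζωₙ)²) = √(50 − 2.5²) = √43.75 ≈ 6.614 rad/s.
t_p = π/ω_d = π/6.614 ≈ 0.4750 s.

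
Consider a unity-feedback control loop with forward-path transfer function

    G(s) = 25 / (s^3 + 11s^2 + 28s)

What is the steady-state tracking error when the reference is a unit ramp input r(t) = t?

e_ss = 1.120

G(s) has one pole at the origin.
This is a Type 1 system. Kv = lim_{s→0} s·G(s) = 25/28.
e_ss = 1/Kv = 1/(25/28) = 28/25 ≈ 1.120.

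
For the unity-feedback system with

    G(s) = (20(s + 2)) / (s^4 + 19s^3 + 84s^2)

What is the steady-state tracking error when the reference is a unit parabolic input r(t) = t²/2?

e_ss = 2.100

G(s) has 2 poles at the origin.
This is a Type 2 system. Ka = lim_{s→0} s^2·G(s) = 40/84 = 10/21.
e_ss = 1/Ka = 1/(10/21) = 21/10 ≈ 2.100.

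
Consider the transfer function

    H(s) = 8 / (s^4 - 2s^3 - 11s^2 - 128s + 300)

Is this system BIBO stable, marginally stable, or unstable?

unstable

The denominator s^4 - 2s^3 - 11s^2 - 128s + 300 factors as (s - 2)(s - 6)(s^2 + 6s + 25), giving poles at s = 2, 6, -3 ± 4j.
Since the pole(s) at s = 2, 6 lie in the right half-plane, the system is unstable.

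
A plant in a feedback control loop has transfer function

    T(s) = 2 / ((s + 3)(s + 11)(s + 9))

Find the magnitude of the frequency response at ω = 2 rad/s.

|T(j2)| ≈ 0.005381

Substitute s = j2: numerator = 2, denominator = 205 + j310.
|T(j2)| = |2| / |205 + j310| = 2 / 371.65 ≈ 0.005381.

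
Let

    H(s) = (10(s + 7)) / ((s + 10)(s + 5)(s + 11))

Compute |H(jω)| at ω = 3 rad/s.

Substitute s = j3: numerator = 70 + j30, denominator = 316 + j618.
|H(j3)| = |70 + j30| / |316 + j618| = 76.158 / 694.10 ≈ 0.1097.

|H(j3)| ≈ 0.1097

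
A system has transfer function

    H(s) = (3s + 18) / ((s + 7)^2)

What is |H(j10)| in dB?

Substitute s = j10: numerator = 18 + j30, denominator = -51 + j140.
|H(j10)| = |18 + j30| / |-51 + j140| = 34.986 / 149 ≈ 0.2348.
In decibels: 20·log₁₀(0.2348) ≈ -12.6 dB.

|H(j10)|_dB ≈ -12.6 dB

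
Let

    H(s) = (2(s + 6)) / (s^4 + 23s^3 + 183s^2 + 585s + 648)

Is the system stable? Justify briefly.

The denominator s^4 + 23s^3 + 183s^2 + 585s + 648 factors as (s + 8)(s + 9)(s + 3)^2, giving poles at s = -8, -9, -3, -3.
Since all poles lie strictly in the left half-plane, the system is stable.

stable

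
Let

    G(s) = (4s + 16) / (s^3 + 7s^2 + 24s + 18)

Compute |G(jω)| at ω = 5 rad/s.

Substitute s = j5: numerator = 16 + j20, denominator = -157 - j5.
|G(j5)| = |16 + j20| / |-157 - j5| = 25.612 / 157.08 ≈ 0.1631.

|G(j5)| ≈ 0.1631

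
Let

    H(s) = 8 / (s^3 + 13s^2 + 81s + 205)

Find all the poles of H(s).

s = -4 + 5j, -4 - 5j, -5

The poles are the roots of the denominator s^3 + 13s^2 + 81s + 205 = 0.
Trying s = -5: the polynomial evaluates to 0, so (s + 5) is a factor.
Dividing out leaves s^2 + 8s + 41 = 0.
The quadratic formula then gives s = -4 ± 5j.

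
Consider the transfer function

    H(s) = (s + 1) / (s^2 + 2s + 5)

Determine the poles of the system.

The poles are the roots of the denominator s^2 + 2s + 5 = 0.
Using the quadratic formula: s = (-2 ± √(-16))/2 = -1 ± 2j.

s = -1 + 2j, -1 - 2j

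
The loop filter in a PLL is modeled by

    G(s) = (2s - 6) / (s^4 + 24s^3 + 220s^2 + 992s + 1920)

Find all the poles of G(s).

s = -10, -6, -4 + 4j, -4 - 4j

The poles are the roots of the denominator s^4 + 24s^3 + 220s^2 + 992s + 1920 = 0.
Trying s = -10: the polynomial evaluates to 0, so (s + 10) is a factor.
Dividing out leaves s^3 + 14s^2 + 80s + 192 = 0.
This factors further as (s + 6)(s^2 + 8s + 32) = 0.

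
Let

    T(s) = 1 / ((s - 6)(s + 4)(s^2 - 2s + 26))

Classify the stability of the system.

unstable

The poles can be read from the denominator factors: s = 6, -4, 1 + 5j, 1 - 5j.
Since the pole(s) at s = 6, 1 + 5j, 1 - 5j lie in the right half-plane, the system is unstable.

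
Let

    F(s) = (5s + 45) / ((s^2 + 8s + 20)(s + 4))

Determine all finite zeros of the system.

s = -9

Set the numerator to zero: 5s + 45 = 0, i.e. 5·(s + 9) = 0.
So s = -9.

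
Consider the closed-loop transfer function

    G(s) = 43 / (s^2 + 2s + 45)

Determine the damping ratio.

ζ ≈ 0.1491

Compare the denominator to the standard form s^2 + 2ζωₙs + ωₙ².
ωₙ² = 45, so ωₙ = √45 ≈ 6.708 rad/s.
2ζωₙ = 2, so ζ = 2/(2·√45) ≈ 0.1491.
With ζ = 0.1491 the response is underdamped.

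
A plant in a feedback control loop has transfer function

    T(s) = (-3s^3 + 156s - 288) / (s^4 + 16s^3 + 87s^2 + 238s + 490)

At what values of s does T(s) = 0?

s = 2, 6, -8

Set the numerator to zero: -3s^3 + 156s - 288 = 0, i.e. -3·(s^3 - 52s + 96) = 0.
Factoring: (s - 2)(s - 6)(s + 8) = 0.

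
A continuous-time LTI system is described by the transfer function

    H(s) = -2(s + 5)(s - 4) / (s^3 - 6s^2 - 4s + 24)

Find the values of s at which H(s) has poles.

The poles are the roots of the denominator s^3 - 6s^2 - 4s + 24 = 0.
Trying s = -2: the polynomial evaluates to 0, so (s + 2) is a factor.
Dividing out leaves s^2 - 8s + 12 = 0.
Factoring the quadratic: (s - 2)(s - 6) = 0.

s = -2, 2, 6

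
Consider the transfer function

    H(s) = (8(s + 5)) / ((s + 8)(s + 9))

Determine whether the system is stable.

stable

The poles can be read from the denominator factors: s = -8, -9.
Since all poles lie strictly in the left half-plane, the system is stable.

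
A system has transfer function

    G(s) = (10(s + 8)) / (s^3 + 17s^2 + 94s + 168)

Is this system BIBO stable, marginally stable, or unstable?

stable

The denominator s^3 + 17s^2 + 94s + 168 factors as (s + 7)(s + 6)(s + 4), giving poles at s = -7, -6, -4.
Since all poles lie strictly in the left half-plane, the system is stable.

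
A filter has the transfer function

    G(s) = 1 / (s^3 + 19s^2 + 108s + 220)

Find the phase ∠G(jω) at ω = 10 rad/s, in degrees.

∠G(j10) ≈ -177.3°

At s = j10: numerator = 1, denominator = -1680 + j80.
∠G = ∠num − ∠den = 0° − (177.27°) = -177.3°.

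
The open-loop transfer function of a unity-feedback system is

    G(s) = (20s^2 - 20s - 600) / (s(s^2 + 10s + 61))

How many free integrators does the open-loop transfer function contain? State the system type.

The denominator has 1 factor of s at the origin (free integrator), so this is a Type 1 system.

Type 1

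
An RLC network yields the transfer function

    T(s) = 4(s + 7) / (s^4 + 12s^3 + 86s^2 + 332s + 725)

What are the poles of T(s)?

The poles are the roots of the denominator s^4 + 12s^3 + 86s^2 + 332s + 725 = 0.
No real roots exist; factor into two real quadratics: (s^2 + 8s + 25)(s^2 + 4s + 29) = 0.
Each quadratic gives a conjugate pair via the quadratic formula.

s = -4 ± 3j, -2 ± 5j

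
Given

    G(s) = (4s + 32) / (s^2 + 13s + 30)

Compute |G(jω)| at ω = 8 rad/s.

Substitute s = j8: numerator = 32 + j32, denominator = -34 + j104.
|G(j8)| = |32 + j32| / |-34 + j104| = 45.255 / 109.42 ≈ 0.4136.

|G(j8)| ≈ 0.4136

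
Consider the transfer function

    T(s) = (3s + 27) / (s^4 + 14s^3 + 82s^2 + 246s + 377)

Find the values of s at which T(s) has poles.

The poles are the roots of the denominator s^4 + 14s^3 + 82s^2 + 246s + 377 = 0.
No real roots exist; factor into two real quadratics: (s^2 + 4s + 13)(s^2 + 10s + 29) = 0.
Each quadratic gives a conjugate pair via the quadratic formula.

s = -2 ± 3j, -5 ± 2j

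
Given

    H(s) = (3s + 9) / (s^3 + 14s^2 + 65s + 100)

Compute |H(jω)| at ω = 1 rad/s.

|H(j1)| ≈ 0.08850

Substitute s = j1: numerator = 9 + j3, denominator = 86 + j64.
|H(j1)| = |9 + j3| / |86 + j64| = 9.4868 / 107.20 ≈ 0.08850.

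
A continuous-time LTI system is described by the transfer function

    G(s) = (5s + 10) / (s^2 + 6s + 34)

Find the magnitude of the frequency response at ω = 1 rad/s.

|G(j1)| ≈ 0.3333

Substitute s = j1: numerator = 10 + j5, denominator = 33 + j6.
|G(j1)| = |10 + j5| / |33 + j6| = 11.180 / 33.541 ≈ 0.3333.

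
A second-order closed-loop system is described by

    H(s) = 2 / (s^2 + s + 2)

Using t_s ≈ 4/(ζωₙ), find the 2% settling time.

Comparing s^2 + s + 2 to s^2 + 2ζωₙs + ωₙ²: ωₙ = √2 ≈ 1.414 rad/s and ζ = 1/(2·√2) ≈ 0.3536.
ζωₙ = 1/2 = 0.5, so t_s ≈ 4/(ζωₙ) = 4/0.5 = 8 s.

t_s ≈ 8 s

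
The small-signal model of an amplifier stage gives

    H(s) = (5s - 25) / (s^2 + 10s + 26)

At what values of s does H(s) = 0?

Set the numerator to zero: 5s - 25 = 0, i.e. 5·(s - 5) = 0.
So s = 5.

s = 5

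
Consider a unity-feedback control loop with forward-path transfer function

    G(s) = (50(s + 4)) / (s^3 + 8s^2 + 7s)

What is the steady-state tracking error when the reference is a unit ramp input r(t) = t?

G(s) has one pole at the origin.
This is a Type 1 system. Kv = lim_{s→0} s·G(s) = 200/7.
e_ss = 1/Kv = 1/(200/7) = 7/200 ≈ 0.03500.

e_ss = 0.03500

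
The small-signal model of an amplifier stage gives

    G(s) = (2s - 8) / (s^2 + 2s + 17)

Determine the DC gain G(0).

Set s = 0: G(0) = (-8) / (17) = -8/17.

G(0) = -8/17 ≈ -0.4706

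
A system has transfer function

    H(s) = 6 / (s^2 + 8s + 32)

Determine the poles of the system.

s = -4 ± 4j

The poles are the roots of the denominator s^2 + 8s + 32 = 0.
Using the quadratic formula: s = (-8 ± √(-64))/2 = -4 ± 4j.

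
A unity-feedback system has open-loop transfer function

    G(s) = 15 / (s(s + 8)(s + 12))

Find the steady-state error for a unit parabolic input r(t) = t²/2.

G(s) has one pole at the origin.
This is a Type 1 system; Ka = lim_{s→0} s^2·G(s) = 0, so the steady-state error for a parabola input is infinite.

e_ss = ∞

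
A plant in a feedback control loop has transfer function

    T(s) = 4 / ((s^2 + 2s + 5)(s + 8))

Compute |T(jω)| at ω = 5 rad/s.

Substitute s = j5: numerator = 4, denominator = -210 - j20.
|T(j5)| = |4| / |-210 - j20| = 4 / 210.95 ≈ 0.01896.

|T(j5)| ≈ 0.01896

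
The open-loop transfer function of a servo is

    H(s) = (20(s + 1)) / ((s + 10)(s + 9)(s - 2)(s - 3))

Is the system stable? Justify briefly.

unstable

The poles can be read from the denominator factors: s = -10, -9, 2, 3.
Since the pole(s) at s = 2, 3 lie in the right half-plane, the system is unstable.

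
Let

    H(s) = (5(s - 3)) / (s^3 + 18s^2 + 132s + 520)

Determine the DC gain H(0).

H(0) = -3/104 ≈ -0.02885

Set s = 0: H(0) = (-15) / (520) = -3/104.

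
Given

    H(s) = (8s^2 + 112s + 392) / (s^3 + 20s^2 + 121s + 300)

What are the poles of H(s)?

s = -4 ± 3j, -12

The poles are the roots of the denominator s^3 + 20s^2 + 121s + 300 = 0.
Trying s = -12: the polynomial evaluates to 0, so (s + 12) is a factor.
Dividing out leaves s^2 + 8s + 25 = 0.
The quadratic formula then gives s = -4 ± 3j.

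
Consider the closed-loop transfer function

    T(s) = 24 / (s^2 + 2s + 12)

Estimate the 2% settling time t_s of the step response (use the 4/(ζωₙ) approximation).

t_s ≈ 4 s

Comparing s^2 + 2s + 12 to s^2 + 2ζωₙs + ωₙ²: ωₙ = √12 ≈ 3.464 rad/s and ζ = 2/(2·√12) ≈ 0.2887.
ζωₙ = 2/2 = 1, so t_s ≈ 4/(ζωₙ) = 4/1 = 4 s.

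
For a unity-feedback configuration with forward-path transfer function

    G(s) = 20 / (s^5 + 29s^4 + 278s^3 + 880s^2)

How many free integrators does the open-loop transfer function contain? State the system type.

Type 2

Factor s from the denominator: s^5 + 29s^4 + 278s^3 + 880s^2 = s^2·(s^3 + 29s^2 + 278s + 880).
There are 2 poles at the origin, so the system is Type 2.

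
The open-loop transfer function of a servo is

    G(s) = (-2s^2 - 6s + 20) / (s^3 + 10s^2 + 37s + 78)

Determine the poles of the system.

s = -2 + 3j, -2 - 3j, -6

The poles are the roots of the denominator s^3 + 10s^2 + 37s + 78 = 0.
Trying s = -6: the polynomial evaluates to 0, so (s + 6) is a factor.
Dividing out leaves s^2 + 4s + 13 = 0.
The quadratic formula then gives s = -2 ± 3j.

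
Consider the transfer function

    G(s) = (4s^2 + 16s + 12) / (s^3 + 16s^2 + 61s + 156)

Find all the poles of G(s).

s = -2 + 3j, -2 - 3j, -12

The poles are the roots of the denominator s^3 + 16s^2 + 61s + 156 = 0.
Trying s = -12: the polynomial evaluates to 0, so (s + 12) is a factor.
Dividing out leaves s^2 + 4s + 13 = 0.
The quadratic formula then gives s = -2 ± 3j.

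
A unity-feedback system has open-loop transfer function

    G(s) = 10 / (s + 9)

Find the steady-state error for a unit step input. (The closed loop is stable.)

G(s) has no poles at the origin.
This is a Type 0 system. Kp = lim_{s→0} G(s) = 10/9.
e_ss = 1/(1 + Kp) = 1/(1 + 10/9) = 9/19 ≈ 0.4737.

e_ss = 0.4737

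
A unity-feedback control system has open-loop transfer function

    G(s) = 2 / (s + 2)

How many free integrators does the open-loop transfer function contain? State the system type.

Type 0

The denominator has no factor of s at the origin — no free integrator — so this is a Type 0 system.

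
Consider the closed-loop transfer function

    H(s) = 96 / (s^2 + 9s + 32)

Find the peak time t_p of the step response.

t_p ≈ 0.9165 s

Comparing s^2 + 9s + 32 to s^2 + 2ζωₙs + ωₙ²: ωₙ = √32 ≈ 5.657 rad/s and ζ = 9/(2·√32) ≈ 0.7955.
ζωₙ = 9/2 = 4.5, so ω_d = ωₙ√(1−ζ²) = √(ωₙ² − (ζωₙ)²) = √(32 − 4.5²) = √11.75 ≈ 3.428 rad/s.
t_p = π/ω_d = π/3.428 ≈ 0.9165 s.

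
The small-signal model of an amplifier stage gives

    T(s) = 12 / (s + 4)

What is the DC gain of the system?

T(0) = 3

Set s = 0: T(0) = (12) / (4) = 3.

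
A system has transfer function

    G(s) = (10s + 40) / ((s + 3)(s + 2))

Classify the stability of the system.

The poles can be read from the denominator factors: s = -3, -2.
Since all poles lie strictly in the left half-plane, the system is stable.

stable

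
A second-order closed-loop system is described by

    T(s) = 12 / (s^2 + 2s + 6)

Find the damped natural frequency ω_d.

Comparing s^2 + 2s + 6 to s^2 + 2ζωₙs + ωₙ²: ωₙ = √6 ≈ 2.449 rad/s and ζ = 2/(2·√6) ≈ 0.4082.
ζωₙ = 2/2 = 1, so ω_d = ωₙ√(1−ζ²) = √(ωₙ² − (ζωₙ)²) = √(6 − 1²) = √5 ≈ 2.236 rad/s.

ω_d ≈ 2.236 rad/s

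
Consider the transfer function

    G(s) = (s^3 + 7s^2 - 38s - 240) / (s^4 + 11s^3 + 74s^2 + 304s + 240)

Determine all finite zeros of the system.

Set the numerator to zero: s^3 + 7s^2 - 38s - 240 = 0.
Factoring: (s + 8)(s - 6)(s + 5) = 0.

s = -8, 6, -5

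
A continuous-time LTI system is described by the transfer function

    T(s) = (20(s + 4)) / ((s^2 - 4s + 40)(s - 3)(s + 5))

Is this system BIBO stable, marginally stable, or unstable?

unstable

The poles can be read from the denominator factors: s = 2 + 6j, 2 - 6j, 3, -5.
Since the pole(s) at s = 2 + 6j, 2 - 6j, 3 lie in the right half-plane, the system is unstable.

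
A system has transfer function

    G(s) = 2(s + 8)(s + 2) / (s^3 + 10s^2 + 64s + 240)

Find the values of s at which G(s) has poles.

s = -2 + 6j, -2 - 6j, -6

The poles are the roots of the denominator s^3 + 10s^2 + 64s + 240 = 0.
Trying s = -6: the polynomial evaluates to 0, so (s + 6) is a factor.
Dividing out leaves s^2 + 4s + 40 = 0.
The quadratic formula then gives s = -2 ± 6j.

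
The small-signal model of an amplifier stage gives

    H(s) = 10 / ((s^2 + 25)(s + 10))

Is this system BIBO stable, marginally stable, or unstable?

The poles can be read from the denominator factors: s = 5j, -5j, -10.
Since the simple pole(s) at s = 5j, -5j lie on the jω-axis with none in the right half-plane, the system is marginally stable.

marginally stable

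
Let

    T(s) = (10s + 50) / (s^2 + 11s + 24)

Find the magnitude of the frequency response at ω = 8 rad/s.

Substitute s = j8: numerator = 50 + j80, denominator = -40 + j88.
|T(j8)| = |50 + j80| / |-40 + j88| = 94.340 / 96.664 ≈ 0.9760.

|T(j8)| ≈ 0.9760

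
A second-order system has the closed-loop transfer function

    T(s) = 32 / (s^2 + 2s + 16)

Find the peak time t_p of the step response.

t_p ≈ 0.8112 s

Comparing s^2 + 2s + 16 to s^2 + 2ζωₙs + ωₙ²: ωₙ = 4 rad/s and ζ = 2/(2·4) = 0.25.
ζωₙ = 2/2 = 1, so ω_d = ωₙ√(1−ζ²) = √(ωₙ² − (ζωₙ)²) = √(16 − 1²) = √15 ≈ 3.873 rad/s.
t_p = π/ω_d = π/3.873 ≈ 0.8112 s.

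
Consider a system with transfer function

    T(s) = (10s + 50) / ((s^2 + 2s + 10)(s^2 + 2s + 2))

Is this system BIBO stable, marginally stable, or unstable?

The poles can be read from the denominator factors: s = -1 ± 3j, -1 ± j.
Since all poles lie strictly in the left half-plane, the system is stable.

stable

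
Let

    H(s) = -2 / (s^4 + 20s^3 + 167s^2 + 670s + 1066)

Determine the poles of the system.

The poles are the roots of the denominator s^4 + 20s^3 + 167s^2 + 670s + 1066 = 0.
No real roots exist; factor into two real quadratics: (s^2 + 10s + 41)(s^2 + 10s + 26) = 0.
Each quadratic gives a conjugate pair via the quadratic formula.

s = -5 + 4j, -5 - 4j, -5 + j, -5 - j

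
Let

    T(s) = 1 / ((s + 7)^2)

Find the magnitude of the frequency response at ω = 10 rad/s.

Substitute s = j10: numerator = 1, denominator = -51 + j140.
|T(j10)| = |1| / |-51 + j140| = 1 / 149 ≈ 0.006711.

|T(j10)| ≈ 0.006711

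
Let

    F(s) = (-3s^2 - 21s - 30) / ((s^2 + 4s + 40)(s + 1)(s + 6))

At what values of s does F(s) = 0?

Set the numerator to zero: -3s^2 - 21s - 30 = 0, i.e. -3·(s^2 + 7s + 10) = 0.
Factoring: (s + 5)(s + 2) = 0.

s = -5, -2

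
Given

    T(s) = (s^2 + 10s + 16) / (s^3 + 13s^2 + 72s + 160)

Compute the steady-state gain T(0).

Set s = 0: T(0) = (16) / (160) = 1/10.

T(0) = 1/10 ≈ 0.1000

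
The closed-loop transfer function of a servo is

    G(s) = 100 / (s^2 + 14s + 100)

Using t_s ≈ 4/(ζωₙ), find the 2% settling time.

t_s ≈ 0.5714 s

Comparing s^2 + 14s + 100 to s^2 + 2ζωₙs + ωₙ²: ωₙ = 10 rad/s and ζ = 14/(2·10) = 0.7.
ζωₙ = 14/2 = 7, so t_s ≈ 4/(ζωₙ) = 4/7 ≈ 0.5714 s.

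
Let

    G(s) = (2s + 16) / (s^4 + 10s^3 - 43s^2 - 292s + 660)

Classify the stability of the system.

The denominator s^4 + 10s^3 - 43s^2 - 292s + 660 factors as (s - 2)(s - 5)(s + 6)(s + 11), giving poles at s = 2, 5, -6, -11.
Since the pole(s) at s = 2, 5 lie in the right half-plane, the system is unstable.

unstable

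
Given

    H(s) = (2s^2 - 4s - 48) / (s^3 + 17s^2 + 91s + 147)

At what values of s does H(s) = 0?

s = -4, 6

Set the numerator to zero: 2s^2 - 4s - 48 = 0, i.e. 2·(s^2 - 2s - 24) = 0.
Factoring: (s + 4)(s - 6) = 0.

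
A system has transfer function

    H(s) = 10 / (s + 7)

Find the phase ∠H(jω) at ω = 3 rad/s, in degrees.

∠H(j3) ≈ -23.20°

At s = j3: numerator = 10, denominator = 7 + j3.
∠H = ∠num − ∠den = 0° − (23.199°) = -23.20°.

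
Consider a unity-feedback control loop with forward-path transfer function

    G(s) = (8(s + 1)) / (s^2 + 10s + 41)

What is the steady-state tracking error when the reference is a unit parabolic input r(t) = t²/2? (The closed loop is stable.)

G(s) has no poles at the origin.
This is a Type 0 system; Ka = lim_{s→0} s^2·G(s) = 0, so the steady-state error for a parabola input is infinite.

e_ss = ∞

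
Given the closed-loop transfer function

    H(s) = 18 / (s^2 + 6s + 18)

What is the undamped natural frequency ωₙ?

Compare the denominator to the standard form s^2 + 2ζωₙs + ωₙ².
ωₙ² = 18, so ωₙ = √18 ≈ 4.243 rad/s.

ωₙ ≈ 4.243 rad/s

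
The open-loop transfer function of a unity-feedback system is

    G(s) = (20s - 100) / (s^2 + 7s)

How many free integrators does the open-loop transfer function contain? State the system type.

Factor s from the denominator: s^2 + 7s = s·(s + 7).
There is 1 pole at the origin, so the system is Type 1.

Type 1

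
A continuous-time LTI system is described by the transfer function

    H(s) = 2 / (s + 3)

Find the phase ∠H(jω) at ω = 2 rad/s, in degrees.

∠H(j2) ≈ -33.69°

At s = j2: numerator = 2, denominator = 3 + j2.
∠H = ∠num − ∠den = 0° − (33.690°) = -33.69°.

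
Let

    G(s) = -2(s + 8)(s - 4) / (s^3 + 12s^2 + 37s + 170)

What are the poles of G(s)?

The poles are the roots of the denominator s^3 + 12s^2 + 37s + 170 = 0.
Trying s = -10: the polynomial evaluates to 0, so (s + 10) is a factor.
Dividing out leaves s^2 + 2s + 17 = 0.
The quadratic formula then gives s = -1 ± 4j.

s = -1 + 4j, -1 - 4j, -10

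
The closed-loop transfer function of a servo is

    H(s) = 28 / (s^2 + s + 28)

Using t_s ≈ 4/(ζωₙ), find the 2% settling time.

t_s ≈ 8 s

Comparing s^2 + s + 28 to s^2 + 2ζωₙs + ωₙ²: ωₙ = √28 ≈ 5.292 rad/s and ζ = 1/(2·√28) ≈ 0.09449.
ζωₙ = 1/2 = 0.5, so t_s ≈ 4/(ζωₙ) = 4/0.5 = 8 s.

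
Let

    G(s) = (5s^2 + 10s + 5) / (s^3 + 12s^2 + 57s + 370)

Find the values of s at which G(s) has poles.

s = -1 ± 6j, -10

The poles are the roots of the denominator s^3 + 12s^2 + 57s + 370 = 0.
Trying s = -10: the polynomial evaluates to 0, so (s + 10) is a factor.
Dividing out leaves s^2 + 2s + 37 = 0.
The quadratic formula then gives s = -1 ± 6j.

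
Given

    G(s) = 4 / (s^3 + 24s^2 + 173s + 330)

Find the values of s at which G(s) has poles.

The poles are the roots of the denominator s^3 + 24s^2 + 173s + 330 = 0.
Trying s = -10: the polynomial evaluates to 0, so (s + 10) is a factor.
Dividing out leaves s^2 + 14s + 33 = 0.
Factoring the quadratic: (s + 3)(s + 11) = 0.

s = -10, -3, -11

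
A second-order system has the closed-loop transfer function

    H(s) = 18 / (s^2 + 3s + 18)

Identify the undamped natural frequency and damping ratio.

Compare the denominator to the standard form s^2 + 2ζωₙs + ωₙ².
ωₙ² = 18, so ωₙ = √18 ≈ 4.243 rad/s.
2ζωₙ = 3, so ζ = 3/(2·√18) ≈ 0.3536.

ωₙ ≈ 4.243 rad/s, ζ ≈ 0.3536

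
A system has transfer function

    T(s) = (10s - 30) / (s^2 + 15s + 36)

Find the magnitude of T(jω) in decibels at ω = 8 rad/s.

Substitute s = j8: numerator = -30 + j80, denominator = -28 + j120.
|T(j8)| = |-30 + j80| / |-28 + j120| = 85.440 / 123.22 ≈ 0.6934.
In decibels: 20·log₁₀(0.6934) ≈ -3.18 dB.

|T(j8)|_dB ≈ -3.18 dB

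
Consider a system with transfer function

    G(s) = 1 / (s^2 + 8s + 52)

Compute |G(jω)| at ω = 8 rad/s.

|G(j8)| ≈ 0.01536

Substitute s = j8: numerator = 1, denominator = -12 + j64.
|G(j8)| = |1| / |-12 + j64| = 1 / 65.115 ≈ 0.01536.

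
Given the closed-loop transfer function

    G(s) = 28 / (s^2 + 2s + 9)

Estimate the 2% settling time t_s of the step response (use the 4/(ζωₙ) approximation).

t_s ≈ 4 s

Comparing s^2 + 2s + 9 to s^2 + 2ζωₙs + ωₙ²: ωₙ = 3 rad/s and ζ = 2/(2·3) ≈ 0.3333.
ζωₙ = 2/2 = 1, so t_s ≈ 4/(ζωₙ) = 4/1 = 4 s.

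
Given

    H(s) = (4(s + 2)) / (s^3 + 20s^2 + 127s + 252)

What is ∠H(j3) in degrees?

∠H(j3) ≈ -22.19°

At s = j3: numerator = 8 + j12, denominator = 72 + j354.
∠H = ∠num − ∠den = 56.310° − (78.503°) = -22.19°.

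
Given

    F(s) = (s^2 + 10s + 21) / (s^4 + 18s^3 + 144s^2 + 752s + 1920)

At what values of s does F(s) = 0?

s = -7, -3

Set the numerator to zero: s^2 + 10s + 21 = 0.
Factoring: (s + 7)(s + 3) = 0.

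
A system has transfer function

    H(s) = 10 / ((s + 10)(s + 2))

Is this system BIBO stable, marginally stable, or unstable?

stable

The poles can be read from the denominator factors: s = -10, -2.
Since all poles lie strictly in the left half-plane, the system is stable.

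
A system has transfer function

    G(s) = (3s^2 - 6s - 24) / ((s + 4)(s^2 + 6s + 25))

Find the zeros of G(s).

s = 4, -2

Set the numerator to zero: 3s^2 - 6s - 24 = 0, i.e. 3·(s^2 - 2s - 8) = 0.
Factoring: (s - 4)(s + 2) = 0.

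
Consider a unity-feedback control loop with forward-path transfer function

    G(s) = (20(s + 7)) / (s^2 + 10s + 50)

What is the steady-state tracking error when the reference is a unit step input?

G(s) has no poles at the origin.
This is a Type 0 system. Kp = lim_{s→0} G(s) = 140/50 = 14/5.
e_ss = 1/(1 + Kp) = 1/(1 + 14/5) = 5/19 ≈ 0.2632.

e_ss = 0.2632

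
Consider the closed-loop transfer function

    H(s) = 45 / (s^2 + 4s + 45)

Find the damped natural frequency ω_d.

Comparing s^2 + 4s + 45 to s^2 + 2ζωₙs + ωₙ²: ωₙ = √45 ≈ 6.708 rad/s and ζ = 4/(2·√45) ≈ 0.2981.
ζωₙ = 4/2 = 2, so ω_d = ωₙ√(1−ζ²) = √(ωₙ² − (ζωₙ)²) = √(45 − 2²) = √41 ≈ 6.403 rad/s.

ω_d ≈ 6.403 rad/s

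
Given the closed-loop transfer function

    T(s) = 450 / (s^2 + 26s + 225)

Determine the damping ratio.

ζ ≈ 0.8667

Compare the denominator to the standard form s^2 + 2ζωₙs + ωₙ².
ωₙ² = 225, so ωₙ = 15 rad/s.
2ζωₙ = 26, so ζ = 26/(2·15) ≈ 0.8667.
With ζ = 0.8667 the response is underdamped.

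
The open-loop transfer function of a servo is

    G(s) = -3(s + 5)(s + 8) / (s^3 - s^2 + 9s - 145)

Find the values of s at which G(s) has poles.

The poles are the roots of the denominator s^3 - s^2 + 9s - 145 = 0.
Trying s = 5: the polynomial evaluates to 0, so (s - 5) is a factor.
Dividing out leaves s^2 + 4s + 29 = 0.
The quadratic formula then gives s = -2 ± 5j.

s = -2 ± 5j, 5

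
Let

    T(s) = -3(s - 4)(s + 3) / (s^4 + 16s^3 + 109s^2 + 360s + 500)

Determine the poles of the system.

The poles are the roots of the denominator s^4 + 16s^3 + 109s^2 + 360s + 500 = 0.
No real roots exist; factor into two real quadratics: (s^2 + 8s + 20)(s^2 + 8s + 25) = 0.
Each quadratic gives a conjugate pair via the quadratic formula.

s = -4 ± 2j, -4 ± 3j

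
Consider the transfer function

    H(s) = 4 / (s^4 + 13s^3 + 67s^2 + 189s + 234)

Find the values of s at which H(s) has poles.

s = -2 + 3j, -2 - 3j, -6, -3

The poles are the roots of the denominator s^4 + 13s^3 + 67s^2 + 189s + 234 = 0.
Trying s = -6: the polynomial evaluates to 0, so (s + 6) is a factor.
Dividing out leaves s^3 + 7s^2 + 25s + 39 = 0.
This factors further as (s^2 + 4s + 13)(s + 3) = 0.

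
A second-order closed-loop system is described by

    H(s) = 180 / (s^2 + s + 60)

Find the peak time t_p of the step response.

t_p ≈ 0.4064 s

Comparing s^2 + s + 60 to s^2 + 2ζωₙs + ωₙ²: ωₙ = √60 ≈ 7.746 rad/s and ζ = 1/(2·√60) ≈ 0.06455.
ζωₙ = 1/2 = 0.5, so ω_d = ωₙ√(1−ζ²) = √(ωₙ² − (ζωₙ)²) = √(60 − 0.5²) = √59.75 ≈ 7.730 rad/s.
t_p = π/ω_d = π/7.730 ≈ 0.4064 s.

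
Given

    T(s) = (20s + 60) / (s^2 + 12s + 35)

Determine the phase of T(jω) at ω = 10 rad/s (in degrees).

∠T(j10) ≈ -45.14°

At s = j10: numerator = 60 + j200, denominator = -65 + j120.
∠T = ∠num − ∠den = 73.301° − (118.44°) = -45.14°.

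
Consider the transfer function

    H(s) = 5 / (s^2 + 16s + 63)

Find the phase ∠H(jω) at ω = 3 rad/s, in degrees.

∠H(j3) ≈ -41.63°

At s = j3: numerator = 5, denominator = 54 + j48.
∠H = ∠num − ∠den = 0° − (41.634°) = -41.63°.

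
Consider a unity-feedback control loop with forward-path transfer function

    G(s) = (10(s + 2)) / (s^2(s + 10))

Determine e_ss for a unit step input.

e_ss = 0

G(s) has 2 poles at the origin.
This is a Type 2 system; for a step input the steady-state error is zero.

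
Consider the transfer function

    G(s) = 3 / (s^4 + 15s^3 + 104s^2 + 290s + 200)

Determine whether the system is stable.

The denominator s^4 + 15s^3 + 104s^2 + 290s + 200 factors as (s^2 + 10s + 50)(s + 1)(s + 4), giving poles at s = -5 + 5j, -5 - 5j, -1, -4.
Since all poles lie strictly in the left half-plane, the system is stable.

stable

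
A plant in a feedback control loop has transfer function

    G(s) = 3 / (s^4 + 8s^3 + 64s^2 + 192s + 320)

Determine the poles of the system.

The poles are the roots of the denominator s^4 + 8s^3 + 64s^2 + 192s + 320 = 0.
No real roots exist; factor into two real quadratics: (s^2 + 4s + 40)(s^2 + 4s + 8) = 0.
Each quadratic gives a conjugate pair via the quadratic formula.

s = -2 + 6j, -2 - 6j, -2 + 2j, -2 - 2j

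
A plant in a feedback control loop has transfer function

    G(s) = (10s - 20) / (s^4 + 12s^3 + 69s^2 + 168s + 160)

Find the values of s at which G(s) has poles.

The poles are the roots of the denominator s^4 + 12s^3 + 69s^2 + 168s + 160 = 0.
No real roots exist; factor into two real quadratics: (s^2 + 8s + 32)(s^2 + 4s + 5) = 0.
Each quadratic gives a conjugate pair via the quadratic formula.

s = -4 ± 4j, -2 ± j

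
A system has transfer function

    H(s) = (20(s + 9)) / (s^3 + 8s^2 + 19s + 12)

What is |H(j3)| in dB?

Substitute s = j3: numerator = 180 + j60, denominator = -60 + j30.
|H(j3)| = |180 + j60| / |-60 + j30| = 189.74 / 67.082 ≈ 2.828.
In decibels: 20·log₁₀(2.828) ≈ 9.03 dB.

|H(j3)|_dB ≈ 9.03 dB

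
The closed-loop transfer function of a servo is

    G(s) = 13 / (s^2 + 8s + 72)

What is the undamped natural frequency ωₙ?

ωₙ ≈ 8.485 rad/s

Compare the denominator to the standard form s^2 + 2ζωₙs + ωₙ².
ωₙ² = 72, so ωₙ = √72 ≈ 8.485 rad/s.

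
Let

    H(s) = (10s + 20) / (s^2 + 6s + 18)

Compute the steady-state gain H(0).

H(0) = 10/9 ≈ 1.111

Set s = 0: H(0) = (20) / (18) = 10/9.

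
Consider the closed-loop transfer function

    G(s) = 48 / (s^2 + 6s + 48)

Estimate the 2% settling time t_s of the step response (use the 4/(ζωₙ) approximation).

Comparing s^2 + 6s + 48 to s^2 + 2ζωₙs + ωₙ²: ωₙ = √48 ≈ 6.928 rad/s and ζ = 6/(2·√48) ≈ 0.4330.
ζωₙ = 6/2 = 3, so t_s ≈ 4/(ζωₙ) = 4/3 ≈ 1.333 s.

t_s ≈ 1.333 s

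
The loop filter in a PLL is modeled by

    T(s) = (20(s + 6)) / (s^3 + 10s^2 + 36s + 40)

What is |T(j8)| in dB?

|T(j8)|_dB ≈ -10.1 dB

Substitute s = j8: numerator = 120 + j160, denominator = -600 - j224.
|T(j8)| = |120 + j160| / |-600 - j224| = 200 / 640.45 ≈ 0.3123.
In decibels: 20·log₁₀(0.3123) ≈ -10.1 dB.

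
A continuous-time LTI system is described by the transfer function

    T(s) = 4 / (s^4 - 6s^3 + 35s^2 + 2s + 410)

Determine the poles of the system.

The poles are the roots of the denominator s^4 - 6s^3 + 35s^2 + 2s + 410 = 0.
No real roots exist; factor into two real quadratics: (s^2 + 2s + 10)(s^2 - 8s + 41) = 0.
Each quadratic gives a conjugate pair via the quadratic formula.

s = -1 ± 3j, 4 ± 5j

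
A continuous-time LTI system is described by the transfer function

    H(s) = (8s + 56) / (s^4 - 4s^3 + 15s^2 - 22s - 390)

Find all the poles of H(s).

The poles are the roots of the denominator s^4 - 4s^3 + 15s^2 - 22s - 390 = 0.
Trying s = -3: the polynomial evaluates to 0, so (s + 3) is a factor.
Dividing out leaves s^3 - 7s^2 + 36s - 130 = 0.
This factors further as (s^2 - 2s + 26)(s - 5) = 0.

s = 1 ± 5j, -3, 5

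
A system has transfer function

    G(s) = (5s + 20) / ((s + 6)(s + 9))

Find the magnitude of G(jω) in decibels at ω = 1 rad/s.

|G(j1)|_dB ≈ -8.54 dB

Substitute s = j1: numerator = 20 + j5, denominator = 53 + j15.
|G(j1)| = |20 + j5| / |53 + j15| = 20.616 / 55.082 ≈ 0.3743.
In decibels: 20·log₁₀(0.3743) ≈ -8.54 dB.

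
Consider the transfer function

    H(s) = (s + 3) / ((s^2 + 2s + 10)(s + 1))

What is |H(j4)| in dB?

|H(j4)|_dB ≈ -18.3 dB

Substitute s = j4: numerator = 3 + j4, denominator = -38 - j16.
|H(j4)| = |3 + j4| / |-38 - j16| = 5 / 41.231 ≈ 0.1213.
In decibels: 20·log₁₀(0.1213) ≈ -18.3 dB.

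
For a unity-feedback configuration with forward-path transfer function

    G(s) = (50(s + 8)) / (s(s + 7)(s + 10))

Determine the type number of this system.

Type 1

The denominator has 1 factor of s at the origin (free integrator), so this is a Type 1 system.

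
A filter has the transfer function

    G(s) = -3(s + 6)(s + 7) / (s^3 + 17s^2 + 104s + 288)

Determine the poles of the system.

The poles are the roots of the denominator s^3 + 17s^2 + 104s + 288 = 0.
Trying s = -9: the polynomial evaluates to 0, so (s + 9) is a factor.
Dividing out leaves s^2 + 8s + 32 = 0.
The quadratic formula then gives s = -4 ± 4j.

s = -4 + 4j, -4 - 4j, -9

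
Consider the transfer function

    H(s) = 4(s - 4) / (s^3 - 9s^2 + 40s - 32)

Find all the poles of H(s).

s = 4 + 4j, 4 - 4j, 1

The poles are the roots of the denominator s^3 - 9s^2 + 40s - 32 = 0.
Trying s = 1: the polynomial evaluates to 0, so (s - 1) is a factor.
Dividing out leaves s^2 - 8s + 32 = 0.
The quadratic formula then gives s = 4 ± 4j.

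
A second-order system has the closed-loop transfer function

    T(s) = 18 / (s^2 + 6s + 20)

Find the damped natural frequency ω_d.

ω_d ≈ 3.317 rad/s

Comparing s^2 + 6s + 20 to s^2 + 2ζωₙs + ωₙ²: ωₙ = √20 ≈ 4.472 rad/s and ζ = 6/(2·√20) ≈ 0.6708.
ζωₙ = 6/2 = 3, so ω_d = ωₙ√(1−ζ²) = √(ωₙ² − (ζωₙ)²) = √(20 − 3²) = √11 ≈ 3.317 rad/s.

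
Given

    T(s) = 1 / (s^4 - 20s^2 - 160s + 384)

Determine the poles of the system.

s = 6, 2, -4 ± 4j

The poles are the roots of the denominator s^4 - 20s^2 - 160s + 384 = 0.
Trying s = 6: the polynomial evaluates to 0, so (s - 6) is a factor.
Dividing out leaves s^3 + 6s^2 + 16s - 64 = 0.
This factors further as (s - 2)(s^2 + 8s + 32) = 0.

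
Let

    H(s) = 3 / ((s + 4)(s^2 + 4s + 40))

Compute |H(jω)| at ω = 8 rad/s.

Substitute s = j8: numerator = 3, denominator = -352 - j64.
|H(j8)| = |3| / |-352 - j64| = 3 / 357.77 ≈ 0.008385.

|H(j8)| ≈ 0.008385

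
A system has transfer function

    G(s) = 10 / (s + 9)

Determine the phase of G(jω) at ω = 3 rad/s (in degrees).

At s = j3: numerator = 10, denominator = 9 + j3.
∠G = ∠num − ∠den = 0° − (18.435°) = -18.43°.

∠G(j3) ≈ -18.43°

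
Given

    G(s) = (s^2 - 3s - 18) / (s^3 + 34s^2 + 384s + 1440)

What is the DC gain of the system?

Set s = 0: G(0) = (-18) / (1440) = -1/80.

G(0) = -1/80 ≈ -0.01250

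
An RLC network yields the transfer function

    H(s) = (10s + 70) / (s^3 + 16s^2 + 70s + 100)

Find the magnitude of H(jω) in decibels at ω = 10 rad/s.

|H(j10)|_dB ≈ -22.0 dB

Substitute s = j10: numerator = 70 + j100, denominator = -1500 - j300.
|H(j10)| = |70 + j100| / |-1500 - j300| = 122.07 / 1529.7 ≈ 0.07980.
In decibels: 20·log₁₀(0.07980) ≈ -22.0 dB.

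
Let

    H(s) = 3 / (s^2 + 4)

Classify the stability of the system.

marginally stable

The denominator s^2 + 4 factors as (s^2 + 4), giving poles at s = ±2j.
Since the simple pole(s) at s = 2j, -2j lie on the jω-axis with none in the right half-plane, the system is marginally stable.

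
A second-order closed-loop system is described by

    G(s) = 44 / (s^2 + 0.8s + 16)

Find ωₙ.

Compare the denominator to the standard form s^2 + 2ζωₙs + ωₙ².
ωₙ² = 16, so ωₙ = 4 rad/s.

ωₙ = 4 rad/s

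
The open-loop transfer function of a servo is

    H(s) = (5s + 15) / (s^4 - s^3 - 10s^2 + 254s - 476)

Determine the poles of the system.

The poles are the roots of the denominator s^4 - s^3 - 10s^2 + 254s - 476 = 0.
Trying s = 2: the polynomial evaluates to 0, so (s - 2) is a factor.
Dividing out leaves s^3 + s^2 - 8s + 238 = 0.
This factors further as (s + 7)(s^2 - 6s + 34) = 0.

s = 2, -7, 3 + 5j, 3 - 5j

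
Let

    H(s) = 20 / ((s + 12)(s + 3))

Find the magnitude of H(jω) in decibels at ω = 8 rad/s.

Substitute s = j8: numerator = 20, denominator = -28 + j120.
|H(j8)| = |20| / |-28 + j120| = 20 / 123.22 ≈ 0.1623.
In decibels: 20·log₁₀(0.1623) ≈ -15.8 dB.

|H(j8)|_dB ≈ -15.8 dB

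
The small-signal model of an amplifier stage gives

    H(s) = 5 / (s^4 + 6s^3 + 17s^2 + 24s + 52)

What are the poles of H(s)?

The poles are the roots of the denominator s^4 + 6s^3 + 17s^2 + 24s + 52 = 0.
No real roots exist; factor into two real quadratics: (s^2 + 6s + 13)(s^2 + 4) = 0.
Each quadratic gives a conjugate pair via the quadratic formula.

s = -3 ± 2j, ±2j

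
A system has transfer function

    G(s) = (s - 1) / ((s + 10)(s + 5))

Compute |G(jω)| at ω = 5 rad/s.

|G(j5)| ≈ 0.06450

Substitute s = j5: numerator = -1 + j5, denominator = 25 + j75.
|G(j5)| = |-1 + j5| / |25 + j75| = 5.0990 / 79.057 ≈ 0.06450.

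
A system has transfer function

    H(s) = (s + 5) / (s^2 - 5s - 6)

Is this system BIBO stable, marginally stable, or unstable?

unstable

The denominator s^2 - 5s - 6 factors as (s + 1)(s - 6), giving poles at s = -1, 6.
Since the pole(s) at s = 6 lie in the right half-plane, the system is unstable.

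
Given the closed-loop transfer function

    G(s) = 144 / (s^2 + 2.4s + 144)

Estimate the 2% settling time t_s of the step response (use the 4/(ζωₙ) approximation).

t_s ≈ 3.333 s

Comparing s^2 + 2.4s + 144 to s^2 + 2ζωₙs + ωₙ²: ωₙ = 12 rad/s and ζ = 2.4/(2·12) = 0.1.
ζωₙ = 2.4/2 = 1.2, so t_s ≈ 4/(ζωₙ) = 4/1.2 ≈ 3.333 s.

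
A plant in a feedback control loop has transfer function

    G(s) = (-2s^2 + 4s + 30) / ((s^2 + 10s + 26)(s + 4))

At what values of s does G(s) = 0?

Set the numerator to zero: -2s^2 + 4s + 30 = 0, i.e. -2·(s^2 - 2s - 15) = 0.
Factoring: (s + 3)(s - 5) = 0.

s = -3, 5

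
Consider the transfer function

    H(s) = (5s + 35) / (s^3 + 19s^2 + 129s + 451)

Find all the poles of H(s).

The poles are the roots of the denominator s^3 + 19s^2 + 129s + 451 = 0.
Trying s = -11: the polynomial evaluates to 0, so (s + 11) is a factor.
Dividing out leaves s^2 + 8s + 41 = 0.
The quadratic formula then gives s = -4 ± 5j.

s = -4 + 5j, -4 - 5j, -11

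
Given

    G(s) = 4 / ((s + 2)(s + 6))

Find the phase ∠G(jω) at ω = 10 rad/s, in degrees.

At s = j10: numerator = 4, denominator = -88 + j80.
∠G = ∠num − ∠den = 0° − (137.73°) = -137.7°.

∠G(j10) ≈ -137.7°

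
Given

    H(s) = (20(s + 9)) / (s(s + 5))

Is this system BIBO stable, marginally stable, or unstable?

marginally stable

The poles can be read from the denominator factors: s = 0, -5.
Since the simple pole(s) at s = 0 lie on the jω-axis with none in the right half-plane, the system is marginally stable.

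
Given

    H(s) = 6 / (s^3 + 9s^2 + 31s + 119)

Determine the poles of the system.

The poles are the roots of the denominator s^3 + 9s^2 + 31s + 119 = 0.
Trying s = -7: the polynomial evaluates to 0, so (s + 7) is a factor.
Dividing out leaves s^2 + 2s + 17 = 0.
The quadratic formula then gives s = -1 ± 4j.

s = -1 + 4j, -1 - 4j, -7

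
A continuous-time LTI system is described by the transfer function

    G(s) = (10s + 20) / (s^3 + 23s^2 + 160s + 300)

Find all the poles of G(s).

The poles are the roots of the denominator s^3 + 23s^2 + 160s + 300 = 0.
Trying s = -10: the polynomial evaluates to 0, so (s + 10) is a factor.
Dividing out leaves s^2 + 13s + 30 = 0.
Factoring the quadratic: (s + 3)(s + 10) = 0.

s = -10, -3, -10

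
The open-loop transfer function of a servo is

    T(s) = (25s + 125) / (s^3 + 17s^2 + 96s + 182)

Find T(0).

T(0) = 125/182 ≈ 0.6868

Set s = 0: T(0) = (125) / (182) = 125/182.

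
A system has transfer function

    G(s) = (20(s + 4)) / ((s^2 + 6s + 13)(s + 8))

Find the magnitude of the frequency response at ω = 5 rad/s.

Substitute s = j5: numerator = 80 + j100, denominator = -246 + j180.
|G(j5)| = |80 + j100| / |-246 + j180| = 128.06 / 304.82 ≈ 0.4201.

|G(j5)| ≈ 0.4201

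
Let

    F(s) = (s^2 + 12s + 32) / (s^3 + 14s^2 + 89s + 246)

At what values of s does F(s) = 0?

s = -8, -4

Set the numerator to zero: s^2 + 12s + 32 = 0.
Factoring: (s + 8)(s + 4) = 0.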